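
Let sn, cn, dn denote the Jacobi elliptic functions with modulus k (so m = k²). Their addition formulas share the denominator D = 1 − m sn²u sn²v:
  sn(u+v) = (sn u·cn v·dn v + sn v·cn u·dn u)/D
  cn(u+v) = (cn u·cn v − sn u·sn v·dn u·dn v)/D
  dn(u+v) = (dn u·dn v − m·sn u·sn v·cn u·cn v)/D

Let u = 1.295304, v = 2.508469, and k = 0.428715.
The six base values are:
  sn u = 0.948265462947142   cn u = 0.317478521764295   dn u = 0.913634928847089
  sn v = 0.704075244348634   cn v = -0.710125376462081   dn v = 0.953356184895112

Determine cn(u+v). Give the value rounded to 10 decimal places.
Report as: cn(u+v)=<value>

cn(u+v)=-0.8790012532

m = k² = 0.183796551225
D = 1 − m·sn²u·sn²v = 0.918071430182527
cn(u+v) = (cn u·cn v − sn u·sn v·dn u·dn v)/D = -0.8069859376347652/0.918071430182527 = -0.8790012531751736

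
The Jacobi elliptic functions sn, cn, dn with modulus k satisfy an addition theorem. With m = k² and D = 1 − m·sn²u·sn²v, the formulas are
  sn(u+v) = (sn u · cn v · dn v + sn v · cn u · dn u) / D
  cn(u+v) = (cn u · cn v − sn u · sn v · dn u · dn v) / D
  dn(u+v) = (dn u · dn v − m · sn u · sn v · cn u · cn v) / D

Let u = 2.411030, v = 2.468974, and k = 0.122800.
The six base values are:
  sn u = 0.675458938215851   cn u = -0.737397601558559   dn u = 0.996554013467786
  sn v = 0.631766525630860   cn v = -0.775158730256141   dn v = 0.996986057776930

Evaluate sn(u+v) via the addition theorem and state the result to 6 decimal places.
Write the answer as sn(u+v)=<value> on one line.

sn(u+v)=-0.988983

m = k² = 0.01507984
D = 1 − m·sn²u·sn²v = 0.9972539536618696
sn(u+v) = (sn u·cn v·dn v + sn v·cn u·dn u)/D = -0.9862675919349343/0.9972539536618696 = -0.9889833861409184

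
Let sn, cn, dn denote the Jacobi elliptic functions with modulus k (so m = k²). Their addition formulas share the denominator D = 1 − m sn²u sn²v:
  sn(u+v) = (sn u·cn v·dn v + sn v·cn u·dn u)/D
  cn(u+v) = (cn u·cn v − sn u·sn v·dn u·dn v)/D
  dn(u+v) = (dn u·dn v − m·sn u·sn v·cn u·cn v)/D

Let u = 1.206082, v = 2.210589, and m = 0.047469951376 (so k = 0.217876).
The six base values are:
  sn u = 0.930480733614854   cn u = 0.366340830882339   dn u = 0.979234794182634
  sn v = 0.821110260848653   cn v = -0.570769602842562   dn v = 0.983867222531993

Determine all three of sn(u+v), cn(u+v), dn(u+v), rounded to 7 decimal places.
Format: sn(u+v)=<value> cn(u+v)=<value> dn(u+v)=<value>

m = k² = 0.047469951376
D = 1 − m·sn²u·sn²v = 0.9722900006492739
sn(u+v) = (sn u·cn v·dn v + sn v·cn u·dn u)/D = -0.2279622478408744/0.9722900006492739 = -0.2344591096161086
cn(u+v) = (cn u·cn v − sn u·sn v·dn u·dn v)/D = -0.9451883721893223/0.9722900006492739 = -0.972125982534168
dn(u+v) = (dn u·dn v − m·sn u·sn v·cn u·cn v)/D = 0.9710205891416823/0.9722900006492739 = 0.998694410611295

sn(u+v)=-0.2344591 cn(u+v)=-0.9721260 dn(u+v)=0.9986944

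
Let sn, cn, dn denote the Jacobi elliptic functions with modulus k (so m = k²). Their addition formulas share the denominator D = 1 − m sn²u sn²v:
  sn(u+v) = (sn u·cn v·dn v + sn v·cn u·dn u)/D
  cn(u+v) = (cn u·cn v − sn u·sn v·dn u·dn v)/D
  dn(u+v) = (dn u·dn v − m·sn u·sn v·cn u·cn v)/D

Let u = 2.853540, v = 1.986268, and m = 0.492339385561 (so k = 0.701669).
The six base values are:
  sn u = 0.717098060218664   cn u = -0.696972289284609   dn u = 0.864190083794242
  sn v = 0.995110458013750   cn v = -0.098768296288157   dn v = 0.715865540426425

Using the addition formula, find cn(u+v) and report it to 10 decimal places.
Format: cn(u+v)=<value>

cn(u+v)=-0.4972951887

m = k² = 0.492339385561
D = 1 − m·sn²u·sn²v = 0.7492942725696635
cn(u+v) = (cn u·cn v − sn u·sn v·dn u·dn v)/D = -0.3726204366606228/0.7492942725696635 = -0.4972951886883393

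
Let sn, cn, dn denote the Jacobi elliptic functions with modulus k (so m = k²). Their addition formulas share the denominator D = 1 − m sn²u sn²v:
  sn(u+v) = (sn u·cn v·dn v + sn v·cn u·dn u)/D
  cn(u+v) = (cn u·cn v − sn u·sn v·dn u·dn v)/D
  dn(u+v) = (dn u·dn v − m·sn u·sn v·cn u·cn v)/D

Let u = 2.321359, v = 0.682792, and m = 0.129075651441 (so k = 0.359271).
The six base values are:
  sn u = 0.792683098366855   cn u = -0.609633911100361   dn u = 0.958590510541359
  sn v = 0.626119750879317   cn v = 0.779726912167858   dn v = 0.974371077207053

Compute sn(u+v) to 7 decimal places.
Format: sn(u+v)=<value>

m = k² = 0.129075651441
D = 1 − m·sn²u·sn²v = 0.9682050365829812
sn(u+v) = (sn u·cn v·dn v + sn v·cn u·dn u)/D = 0.23633804198528/0.9682050365829812 = 0.244099166039635

sn(u+v)=0.2440992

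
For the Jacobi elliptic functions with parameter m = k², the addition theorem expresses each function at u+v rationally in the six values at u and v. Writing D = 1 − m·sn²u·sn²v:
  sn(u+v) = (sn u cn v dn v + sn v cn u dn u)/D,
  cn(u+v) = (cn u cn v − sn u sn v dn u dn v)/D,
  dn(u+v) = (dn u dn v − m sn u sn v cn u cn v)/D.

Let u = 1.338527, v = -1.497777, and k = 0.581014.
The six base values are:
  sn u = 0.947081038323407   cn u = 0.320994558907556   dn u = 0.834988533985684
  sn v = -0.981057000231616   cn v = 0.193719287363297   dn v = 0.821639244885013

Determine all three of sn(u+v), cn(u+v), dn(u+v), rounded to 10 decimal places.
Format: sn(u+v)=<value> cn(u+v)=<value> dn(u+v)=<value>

m = k² = 0.337577268196
D = 1 − m·sn²u·sn²v = 0.7085688570262203
sn(u+v) = (sn u·cn v·dn v + sn v·cn u·dn u)/D = -0.112205147911732/0.7085688570262203 = -0.1583546140916266
cn(u+v) = (cn u·cn v − sn u·sn v·dn u·dn v)/D = 0.6996283512905623/0.7085688570262203 = 0.98738230498419
dn(u+v) = (dn u·dn v − m·sn u·sn v·cn u·cn v)/D = 0.705563412426684/0.7085688570262203 = 0.9957584297281286

sn(u+v)=-0.1583546141 cn(u+v)=0.9873823050 dn(u+v)=0.9957584297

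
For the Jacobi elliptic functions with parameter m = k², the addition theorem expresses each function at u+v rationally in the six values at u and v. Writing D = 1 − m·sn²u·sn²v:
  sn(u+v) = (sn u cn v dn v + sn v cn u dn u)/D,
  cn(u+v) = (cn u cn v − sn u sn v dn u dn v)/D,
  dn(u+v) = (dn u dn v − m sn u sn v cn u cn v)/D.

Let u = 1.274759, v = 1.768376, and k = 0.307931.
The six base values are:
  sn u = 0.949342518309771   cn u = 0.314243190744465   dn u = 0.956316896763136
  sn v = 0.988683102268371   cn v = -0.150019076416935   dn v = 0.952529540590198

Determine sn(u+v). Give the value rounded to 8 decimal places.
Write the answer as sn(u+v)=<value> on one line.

sn(u+v)=0.17617295

m = k² = 0.094821500761
D = 1 − m·sn²u·sn²v = 0.9164653009771849
sn(u+v) = (sn u·cn v·dn v + sn v·cn u·dn u)/D = 0.1614563940514455/0.9164653009771849 = 0.1761729482603345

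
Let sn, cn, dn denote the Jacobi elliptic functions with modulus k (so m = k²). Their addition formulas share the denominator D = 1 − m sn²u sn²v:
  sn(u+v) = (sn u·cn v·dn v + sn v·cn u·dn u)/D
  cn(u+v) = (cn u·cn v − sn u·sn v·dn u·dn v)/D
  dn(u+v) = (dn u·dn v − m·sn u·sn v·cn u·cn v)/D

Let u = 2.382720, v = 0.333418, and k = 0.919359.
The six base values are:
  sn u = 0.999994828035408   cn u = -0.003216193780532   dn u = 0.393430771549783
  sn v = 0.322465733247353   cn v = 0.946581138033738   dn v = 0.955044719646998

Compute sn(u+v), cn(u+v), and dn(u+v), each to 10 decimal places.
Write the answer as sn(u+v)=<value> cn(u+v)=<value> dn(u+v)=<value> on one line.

sn(u+v)=0.9906845631 cn(u+v)=-0.1361767106 dn(u+v)=0.4128594051

m = k² = 0.845220970881
D = 1 − m·sn²u·sn²v = 0.9121113256468893
sn(u+v) = (sn u·cn v·dn v + sn v·cn u·dn u)/D = 0.9036146101125427/0.9121113256468893 = 0.9906845630621673
cn(u+v) = (cn u·cn v − sn u·sn v·dn u·dn v)/D = -0.1242083200292284/0.9121113256468893 = -0.1361767106017866
dn(u+v) = (dn u·dn v − m·sn u·sn v·cn u·cn v)/D = 0.3765737392871728/0.9121113256468893 = 0.4128594050952042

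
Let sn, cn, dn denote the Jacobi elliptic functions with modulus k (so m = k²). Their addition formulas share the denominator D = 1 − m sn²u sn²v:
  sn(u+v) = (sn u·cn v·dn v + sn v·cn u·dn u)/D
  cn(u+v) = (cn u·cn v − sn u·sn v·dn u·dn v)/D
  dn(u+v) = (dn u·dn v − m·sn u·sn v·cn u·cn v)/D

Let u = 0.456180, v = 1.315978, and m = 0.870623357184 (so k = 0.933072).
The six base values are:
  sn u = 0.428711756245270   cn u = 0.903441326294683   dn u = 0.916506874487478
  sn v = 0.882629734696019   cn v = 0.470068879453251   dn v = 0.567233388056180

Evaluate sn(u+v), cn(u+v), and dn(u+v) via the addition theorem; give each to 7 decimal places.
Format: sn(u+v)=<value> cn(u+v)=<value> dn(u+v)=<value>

sn(u+v)=0.9654935 cn(u+v)=0.2604270 dn(u+v)=0.4340786

m = k² = 0.870623357184
D = 1 − m·sn²u·sn²v = 0.8753425586104938
sn(u+v) = (sn u·cn v·dn v + sn v·cn u·dn u)/D = 0.8451375834279975/0.8753425586104938 = 0.9654935374895478
cn(u+v) = (cn u·cn v − sn u·sn v·dn u·dn v)/D = 0.2279628478332607/0.8753425586104938 = 0.2604270129343712
dn(u+v) = (dn u·dn v − m·sn u·sn v·cn u·cn v)/D = 0.3799675011978752/0.8753425586104938 = 0.4340786329423193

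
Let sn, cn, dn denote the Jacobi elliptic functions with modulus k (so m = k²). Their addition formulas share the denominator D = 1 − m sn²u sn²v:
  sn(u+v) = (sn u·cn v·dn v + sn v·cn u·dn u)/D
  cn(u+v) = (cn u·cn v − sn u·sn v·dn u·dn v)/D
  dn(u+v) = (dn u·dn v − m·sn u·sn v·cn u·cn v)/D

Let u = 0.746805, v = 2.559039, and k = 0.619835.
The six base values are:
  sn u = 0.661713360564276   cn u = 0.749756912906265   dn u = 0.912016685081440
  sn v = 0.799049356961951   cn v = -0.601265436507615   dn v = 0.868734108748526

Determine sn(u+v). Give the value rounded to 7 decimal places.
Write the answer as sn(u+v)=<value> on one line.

sn(u+v)=0.2248995

m = k² = 0.384195427225
D = 1 − m·sn²u·sn²v = 0.8925913615868899
sn(u+v) = (sn u·cn v·dn v + sn v·cn u·dn u)/D = 0.2007433906309659/0.8925913615868899 = 0.2248995444836875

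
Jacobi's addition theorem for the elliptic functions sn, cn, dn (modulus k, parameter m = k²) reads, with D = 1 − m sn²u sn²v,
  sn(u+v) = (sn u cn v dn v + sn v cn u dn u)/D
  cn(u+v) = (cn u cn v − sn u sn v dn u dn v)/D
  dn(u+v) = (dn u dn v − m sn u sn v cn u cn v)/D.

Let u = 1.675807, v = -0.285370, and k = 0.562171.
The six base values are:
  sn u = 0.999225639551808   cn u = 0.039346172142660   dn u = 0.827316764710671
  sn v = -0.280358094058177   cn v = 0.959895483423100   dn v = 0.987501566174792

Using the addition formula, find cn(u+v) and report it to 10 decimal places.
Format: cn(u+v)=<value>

m = k² = 0.316036233241
D = 1 − m·sn²u·sn²v = 0.9751977995466323
cn(u+v) = (cn u·cn v − sn u·sn v·dn u·dn v)/D = 0.2666368514757/0.9751977995466323 = 0.2734182251022911

cn(u+v)=0.2734182251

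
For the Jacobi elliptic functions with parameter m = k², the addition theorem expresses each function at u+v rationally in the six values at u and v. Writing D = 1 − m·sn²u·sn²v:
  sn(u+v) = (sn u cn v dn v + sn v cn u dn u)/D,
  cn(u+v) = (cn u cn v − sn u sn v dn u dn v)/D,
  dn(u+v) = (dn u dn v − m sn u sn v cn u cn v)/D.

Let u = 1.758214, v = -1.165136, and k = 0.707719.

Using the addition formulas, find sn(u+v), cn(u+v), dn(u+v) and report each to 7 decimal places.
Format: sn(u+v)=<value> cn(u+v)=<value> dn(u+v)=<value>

sn u = 0.9976686621407989, cn u = 0.06824397835844953, dn u = 0.7081429738072191
sn v = -0.8747506252816529, cn v = 0.4845733624224069, dn v = 0.7853297895843045
m = k² = 0.500866182961
D = 1 − m·sn²u·sn²v = 0.6185277990286165
sn(u+v) = (sn u·cn v·dn v + sn v·cn u·dn u)/D = 0.3373890757167263/0.6185277990286165 = 0.5454711594961261
cn(u+v) = (cn u·cn v − sn u·sn v·dn u·dn v)/D = 0.5184064522729224/0.6185277990286165 = 0.8381295926990955
dn(u+v) = (dn u·dn v − m·sn u·sn v·cn u·cn v)/D = 0.5705807087131678/0.6185277990286165 = 0.9224819152983124

sn(u+v)=0.5454712 cn(u+v)=0.8381296 dn(u+v)=0.9224819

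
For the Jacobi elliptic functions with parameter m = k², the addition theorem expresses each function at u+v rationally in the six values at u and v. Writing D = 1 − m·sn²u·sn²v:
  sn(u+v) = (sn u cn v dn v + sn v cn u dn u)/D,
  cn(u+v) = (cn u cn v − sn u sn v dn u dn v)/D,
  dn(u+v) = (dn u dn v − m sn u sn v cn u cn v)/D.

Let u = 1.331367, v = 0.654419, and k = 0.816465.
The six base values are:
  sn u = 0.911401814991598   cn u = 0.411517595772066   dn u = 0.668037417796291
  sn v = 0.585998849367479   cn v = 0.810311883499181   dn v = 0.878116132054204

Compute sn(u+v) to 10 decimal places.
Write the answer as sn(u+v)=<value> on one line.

m = k² = 0.666615096225
D = 1 − m·sn²u·sn²v = 0.8098534503328764
sn(u+v) = (sn u·cn v·dn v + sn v·cn u·dn u)/D = 0.8096025279265836/0.8098534503328764 = 0.9996901631941067

sn(u+v)=0.9996901632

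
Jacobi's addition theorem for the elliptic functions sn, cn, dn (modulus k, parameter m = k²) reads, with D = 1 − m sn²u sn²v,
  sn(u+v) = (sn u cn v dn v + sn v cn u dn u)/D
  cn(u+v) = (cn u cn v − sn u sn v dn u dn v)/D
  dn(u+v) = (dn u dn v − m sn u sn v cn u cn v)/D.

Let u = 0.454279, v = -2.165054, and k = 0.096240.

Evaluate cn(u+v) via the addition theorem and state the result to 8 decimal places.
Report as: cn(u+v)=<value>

sn u = 0.4386897801686604, cn u = 0.8986385684887848, dn u = 0.9991083592106269
sn v = -0.8319655904272319, cn v = -0.5548272310774476, dn v = 0.9967893741298229
m = k² = 0.0092621376
D = 1 − m·sn²u·sn²v = 0.9987662220853062
cn(u+v) = (cn u·cn v − sn u·sn v·dn u·dn v)/D = -0.1351105258608443/0.9987662220853062 = -0.1352774281640697

cn(u+v)=-0.13527743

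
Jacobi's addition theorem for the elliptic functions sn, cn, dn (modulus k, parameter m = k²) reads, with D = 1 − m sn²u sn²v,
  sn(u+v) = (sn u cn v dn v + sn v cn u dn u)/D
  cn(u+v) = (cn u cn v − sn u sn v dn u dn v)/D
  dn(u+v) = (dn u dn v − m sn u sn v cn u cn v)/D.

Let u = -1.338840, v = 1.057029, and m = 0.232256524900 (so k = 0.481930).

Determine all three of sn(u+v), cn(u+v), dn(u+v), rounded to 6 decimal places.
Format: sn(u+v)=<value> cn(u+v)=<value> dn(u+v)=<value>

sn u = -0.9562378019215805, cn u = 0.2925906119071221, dn u = 0.8874834002736725
sn v = 0.8524217586152271, cn v = 0.5228548034008328, dn v = 0.9117220524298067
m = k² = 0.2322565249
D = 1 − m·sn²u·sn²v = 0.845684768837664
sn(u+v) = (sn u·cn v·dn v + sn v·cn u·dn u)/D = -0.2344891201798905/0.845684768837664 = -0.2772772182029242
cn(u+v) = (cn u·cn v − sn u·sn v·dn u·dn v)/D = 0.8125254339165476/0.845684768837664 = 0.9607899584537965
dn(u+v) = (dn u·dn v − m·sn u·sn v·cn u·cn v)/D = 0.8381002738148689/0.845684768837664 = 0.9910315340866083

sn(u+v)=-0.277277 cn(u+v)=0.960790 dn(u+v)=0.991032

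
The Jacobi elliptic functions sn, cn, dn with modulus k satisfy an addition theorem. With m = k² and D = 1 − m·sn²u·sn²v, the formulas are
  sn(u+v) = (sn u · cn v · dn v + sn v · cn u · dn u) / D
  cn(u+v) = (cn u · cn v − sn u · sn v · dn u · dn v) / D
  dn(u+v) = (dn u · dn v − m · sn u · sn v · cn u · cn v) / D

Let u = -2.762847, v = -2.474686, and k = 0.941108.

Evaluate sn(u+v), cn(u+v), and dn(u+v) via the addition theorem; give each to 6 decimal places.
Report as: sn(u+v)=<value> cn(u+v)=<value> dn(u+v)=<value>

sn(u+v)=0.204164 cn(u+v)=-0.978937 dn(u+v)=0.981367

sn u = -0.996436199458224, cn u = -0.08434986905295355, dn u = 0.3472999966807792
sn v = -0.9999056066704802, cn v = 0.01373964151420993, dn v = 0.3383532618703717
m = k² = 0.885684267664
D = 1 − m·sn²u·sn²v = 0.1207832955833542
sn(u+v) = (sn u·cn v·dn v + sn v·cn u·dn u)/D = 0.02465965907685079/0.1207832955833542 = 0.2041644828264586
cn(u+v) = (cn u·cn v − sn u·sn v·dn u·dn v)/D = -0.1182391885382735/0.1207832955833542 = -0.9789365985354744
dn(u+v) = (dn u·dn v − m·sn u·sn v·cn u·cn v)/D = 0.1185327843434854/0.1207832955833542 = 0.9813673635166239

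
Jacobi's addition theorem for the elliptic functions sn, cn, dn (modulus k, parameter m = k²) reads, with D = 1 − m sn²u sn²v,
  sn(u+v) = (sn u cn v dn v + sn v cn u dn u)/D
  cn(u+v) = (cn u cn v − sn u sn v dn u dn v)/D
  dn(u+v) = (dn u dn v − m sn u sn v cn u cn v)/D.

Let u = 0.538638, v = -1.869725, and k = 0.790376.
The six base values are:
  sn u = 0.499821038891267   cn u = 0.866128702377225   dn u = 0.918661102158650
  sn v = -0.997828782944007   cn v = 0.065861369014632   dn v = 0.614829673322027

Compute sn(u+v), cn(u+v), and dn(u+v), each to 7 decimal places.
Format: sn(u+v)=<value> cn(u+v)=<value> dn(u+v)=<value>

m = k² = 0.624694221376
D = 1 − m·sn²u·sn²v = 0.8446151729098397
sn(u+v) = (sn u·cn v·dn v + sn v·cn u·dn u)/D = -0.7737116418356689/0.8446151729098397 = -0.9160522645716909
cn(u+v) = (cn u·cn v − sn u·sn v·dn u·dn v)/D = 0.3387404398613664/0.8446151729098397 = 0.4010589091057283
dn(u+v) = (dn u·dn v − m·sn u·sn v·cn u·cn v)/D = 0.5825927162537151/0.8446151729098397 = 0.6897729699155016

sn(u+v)=-0.9160523 cn(u+v)=0.4010589 dn(u+v)=0.6897730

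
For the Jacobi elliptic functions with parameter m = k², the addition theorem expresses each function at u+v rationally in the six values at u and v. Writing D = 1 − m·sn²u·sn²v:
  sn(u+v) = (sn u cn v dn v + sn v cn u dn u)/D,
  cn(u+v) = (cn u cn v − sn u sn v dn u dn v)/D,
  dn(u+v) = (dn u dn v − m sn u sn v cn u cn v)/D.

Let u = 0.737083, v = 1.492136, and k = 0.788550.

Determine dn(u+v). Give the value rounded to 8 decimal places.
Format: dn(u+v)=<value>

sn u = 0.6443940894091202, cn u = 0.7646935710038308, dn u = 0.8612762801165244
sn v = 0.9543585619883198, cn v = 0.2986632470853861, dn v = 0.6585243223771544
m = k² = 0.6218111025
D = 1 − m·sn²u·sn²v = 0.7648284850110546
dn(u+v) = (dn u·dn v − m·sn u·sn v·cn u·cn v)/D = 0.47983587773374/0.7648284850110546 = 0.6273771010592063

dn(u+v)=0.62737710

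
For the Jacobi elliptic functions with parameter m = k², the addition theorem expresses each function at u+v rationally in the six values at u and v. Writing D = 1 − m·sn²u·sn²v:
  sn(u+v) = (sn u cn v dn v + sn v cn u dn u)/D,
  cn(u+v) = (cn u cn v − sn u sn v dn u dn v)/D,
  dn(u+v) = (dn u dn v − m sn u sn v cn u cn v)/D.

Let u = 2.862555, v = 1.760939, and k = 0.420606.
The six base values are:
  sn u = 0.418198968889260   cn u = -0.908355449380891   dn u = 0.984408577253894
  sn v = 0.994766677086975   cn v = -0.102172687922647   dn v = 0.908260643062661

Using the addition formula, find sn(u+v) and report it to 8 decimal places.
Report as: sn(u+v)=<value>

m = k² = 0.176909407236
D = 1 − m·sn²u·sn²v = 0.9693832350402286
sn(u+v) = (sn u·cn v·dn v + sn v·cn u·dn u)/D = -0.9283219218532663/0.9693832350402286 = -0.9576418162572635

sn(u+v)=-0.95764182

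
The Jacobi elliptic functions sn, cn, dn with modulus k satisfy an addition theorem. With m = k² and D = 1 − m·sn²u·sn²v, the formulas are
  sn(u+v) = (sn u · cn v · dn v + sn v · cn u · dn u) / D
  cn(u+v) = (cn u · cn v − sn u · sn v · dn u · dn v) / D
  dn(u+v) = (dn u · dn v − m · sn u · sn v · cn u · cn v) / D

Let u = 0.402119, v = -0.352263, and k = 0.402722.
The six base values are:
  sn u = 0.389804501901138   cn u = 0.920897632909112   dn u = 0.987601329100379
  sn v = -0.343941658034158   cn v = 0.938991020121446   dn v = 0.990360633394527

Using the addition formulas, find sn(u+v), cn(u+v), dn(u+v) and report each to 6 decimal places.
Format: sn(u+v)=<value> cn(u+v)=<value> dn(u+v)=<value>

sn(u+v)=0.049832 cn(u+v)=0.998758 dn(u+v)=0.999799

m = k² = 0.162185009284
D = 1 − m·sn²u·sn²v = 0.9970847622967462
sn(u+v) = (sn u·cn v·dn v + sn v·cn u·dn u)/D = 0.04968673272302825/0.9970847622967462 = 0.04983200486243194
cn(u+v) = (cn u·cn v − sn u·sn v·dn u·dn v)/D = 0.9958459980316581/0.9970847622967462 = 0.9987576138840647
dn(u+v) = (dn u·dn v − m·sn u·sn v·cn u·cn v)/D = 0.9968839578860322/0.9970847622967462 = 0.9997986084851488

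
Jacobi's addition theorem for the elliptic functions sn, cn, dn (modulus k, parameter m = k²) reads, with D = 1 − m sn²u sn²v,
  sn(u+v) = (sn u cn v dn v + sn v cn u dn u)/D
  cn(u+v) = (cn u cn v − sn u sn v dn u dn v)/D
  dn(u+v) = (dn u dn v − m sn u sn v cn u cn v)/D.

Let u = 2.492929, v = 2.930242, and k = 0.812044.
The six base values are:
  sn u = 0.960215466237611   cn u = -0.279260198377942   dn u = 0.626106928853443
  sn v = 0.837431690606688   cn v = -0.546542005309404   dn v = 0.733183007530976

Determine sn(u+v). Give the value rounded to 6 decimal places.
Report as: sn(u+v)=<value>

m = k² = 0.659415457936
D = 1 − m·sn²u·sn²v = 0.573621496671477
sn(u+v) = (sn u·cn v·dn v + sn v·cn u·dn u)/D = -0.5311952447616775/0.573621496671477 = -0.9260378975404793

sn(u+v)=-0.926038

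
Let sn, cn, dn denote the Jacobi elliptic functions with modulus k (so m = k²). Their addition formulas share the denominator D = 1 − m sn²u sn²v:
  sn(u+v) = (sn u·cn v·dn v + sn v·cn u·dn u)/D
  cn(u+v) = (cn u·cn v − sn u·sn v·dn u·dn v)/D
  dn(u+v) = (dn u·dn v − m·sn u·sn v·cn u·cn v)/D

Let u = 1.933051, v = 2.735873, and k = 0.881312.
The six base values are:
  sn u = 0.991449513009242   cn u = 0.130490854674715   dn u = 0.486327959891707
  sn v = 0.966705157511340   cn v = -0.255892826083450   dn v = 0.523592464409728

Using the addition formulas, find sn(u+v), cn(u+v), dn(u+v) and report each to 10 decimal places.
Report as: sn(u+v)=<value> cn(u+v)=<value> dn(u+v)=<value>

m = k² = 0.776710841344
D = 1 − m·sn²u·sn²v = 0.2865087591133663
sn(u+v) = (sn u·cn v·dn v + sn v·cn u·dn u)/D = -0.0714895153378848/0.2865087591133663 = -0.2495194756317998
cn(u+v) = (cn u·cn v − sn u·sn v·dn u·dn v)/D = -0.2774464240992039/0.2865087591133663 = -0.9683697802391562
dn(u+v) = (dn u·dn v − m·sn u·sn v·cn u·cn v)/D = 0.2794954266037147/0.2865087591133663 = 0.9755214027963574

sn(u+v)=-0.2495194756 cn(u+v)=-0.9683697802 dn(u+v)=0.9755214028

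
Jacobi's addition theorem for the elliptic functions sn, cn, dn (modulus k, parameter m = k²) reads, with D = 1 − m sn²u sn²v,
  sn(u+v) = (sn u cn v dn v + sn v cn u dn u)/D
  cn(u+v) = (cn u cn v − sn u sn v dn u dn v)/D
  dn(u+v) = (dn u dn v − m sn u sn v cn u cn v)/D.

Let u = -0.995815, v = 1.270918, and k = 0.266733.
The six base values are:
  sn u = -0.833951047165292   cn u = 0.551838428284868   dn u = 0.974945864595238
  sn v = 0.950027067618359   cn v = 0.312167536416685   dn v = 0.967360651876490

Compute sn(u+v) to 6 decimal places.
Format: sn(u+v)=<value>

m = k² = 0.071146493289
D = 1 − m·sn²u·sn²v = 0.9553412488534022
sn(u+v) = (sn u·cn v·dn v + sn v·cn u·dn u)/D = 0.2592911639996948/0.9553412488534022 = 0.2714120889377437

sn(u+v)=0.271412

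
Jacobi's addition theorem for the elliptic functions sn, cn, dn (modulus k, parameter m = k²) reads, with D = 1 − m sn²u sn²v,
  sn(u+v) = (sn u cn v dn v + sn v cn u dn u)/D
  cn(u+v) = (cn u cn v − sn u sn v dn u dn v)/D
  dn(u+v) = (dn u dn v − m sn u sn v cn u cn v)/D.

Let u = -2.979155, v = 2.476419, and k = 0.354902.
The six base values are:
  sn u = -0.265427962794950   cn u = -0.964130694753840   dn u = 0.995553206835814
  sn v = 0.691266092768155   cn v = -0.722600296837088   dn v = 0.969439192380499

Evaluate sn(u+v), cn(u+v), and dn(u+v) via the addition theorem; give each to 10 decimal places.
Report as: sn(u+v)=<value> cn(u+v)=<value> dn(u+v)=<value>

sn(u+v)=-0.4796040719 cn(u+v)=0.8774850051 dn(u+v)=0.9854073898

m = k² = 0.125955429604
D = 1 − m·sn²u·sn²v = 0.9957596593151529
sn(u+v) = (sn u·cn v·dn v + sn v·cn u·dn u)/D = -0.4775703872221465/0.9957596593151529 = -0.4796040718807608
cn(u+v) = (cn u·cn v − sn u·sn v·dn u·dn v)/D = 0.8737641697666015/0.9957596593151529 = 0.8774850051342154
dn(u+v) = (dn u·dn v − m·sn u·sn v·cn u·cn v)/D = 0.9812289267168114/0.9957596593151529 = 0.9854073897627715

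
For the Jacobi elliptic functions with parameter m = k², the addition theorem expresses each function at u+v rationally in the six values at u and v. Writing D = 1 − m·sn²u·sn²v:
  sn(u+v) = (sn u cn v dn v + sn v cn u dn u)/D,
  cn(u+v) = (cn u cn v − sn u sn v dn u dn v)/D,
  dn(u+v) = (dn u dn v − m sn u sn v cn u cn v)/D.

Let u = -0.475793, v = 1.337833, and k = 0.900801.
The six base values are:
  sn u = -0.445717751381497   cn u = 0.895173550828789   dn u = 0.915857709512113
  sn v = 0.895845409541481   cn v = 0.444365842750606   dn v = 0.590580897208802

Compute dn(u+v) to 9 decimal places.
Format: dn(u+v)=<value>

dn(u+v)=0.769298419

m = k² = 0.811442441601
D = 1 − m·sn²u·sn²v = 0.8706269769920267
dn(u+v) = (dn u·dn v − m·sn u·sn v·cn u·cn v)/D = 0.6697719570592397/0.8706269769920267 = 0.7692984191384338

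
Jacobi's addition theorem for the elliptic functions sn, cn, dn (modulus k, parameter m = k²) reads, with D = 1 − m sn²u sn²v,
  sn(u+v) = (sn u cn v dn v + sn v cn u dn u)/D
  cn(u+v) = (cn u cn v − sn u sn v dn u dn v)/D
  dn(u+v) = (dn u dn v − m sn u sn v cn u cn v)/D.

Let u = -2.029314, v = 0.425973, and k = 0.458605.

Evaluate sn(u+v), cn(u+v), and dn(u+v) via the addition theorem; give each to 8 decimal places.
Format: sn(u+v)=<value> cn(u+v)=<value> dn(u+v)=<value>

sn(u+v)=-0.99850549 cn(u+v)=0.05465155 dn(u+v)=0.88899361

sn u = -0.9475409399837836, cn u = -0.3196344272049678, dn u = 0.9006491512697277
sn v = 0.4108302122714045, cn v = 0.9117118715279695, dn v = 0.9820906923699176
m = k² = 0.210318546025
D = 1 − m·sn²u·sn²v = 0.9681288095564125
sn(u+v) = (sn u·cn v·dn v + sn v·cn u·dn u)/D = -0.9666819288616678/0.9681288095564125 = -0.9985054874098752
cn(u+v) = (cn u·cn v − sn u·sn v·dn u·dn v)/D = 0.05290973734013171/0.9681288095564125 = 0.05465154720927524
dn(u+v) = (dn u·dn v − m·sn u·sn v·cn u·cn v)/D = 0.8606603215537196/0.9681288095564125 = 0.8889936060761027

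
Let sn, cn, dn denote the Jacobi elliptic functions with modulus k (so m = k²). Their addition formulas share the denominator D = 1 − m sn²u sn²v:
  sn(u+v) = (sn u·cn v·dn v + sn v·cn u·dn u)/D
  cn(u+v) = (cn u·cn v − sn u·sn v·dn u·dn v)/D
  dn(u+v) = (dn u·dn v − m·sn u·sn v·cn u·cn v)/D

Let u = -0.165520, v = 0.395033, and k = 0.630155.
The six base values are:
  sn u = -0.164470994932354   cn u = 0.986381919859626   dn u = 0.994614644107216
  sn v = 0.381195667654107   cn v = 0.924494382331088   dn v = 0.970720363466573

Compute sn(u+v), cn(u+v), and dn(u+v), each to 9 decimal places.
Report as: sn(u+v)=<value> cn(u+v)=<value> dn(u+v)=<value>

m = k² = 0.397095324025
D = 1 − m·sn²u·sn²v = 0.9984391206874753
sn(u+v) = (sn u·cn v·dn v + sn v·cn u·dn u)/D = 0.2263791277558816/0.9984391206874753 = 0.2267330306528937
cn(u+v) = (cn u·cn v − sn u·sn v·dn u·dn v)/D = 0.972436716828229/0.9984391206874753 = 0.9739569460766497
dn(u+v) = (dn u·dn v − m·sn u·sn v·cn u·cn v)/D = 0.9881955936631922/0.9984391206874753 = 0.989740459070524

sn(u+v)=0.226733031 cn(u+v)=0.973956946 dn(u+v)=0.989740459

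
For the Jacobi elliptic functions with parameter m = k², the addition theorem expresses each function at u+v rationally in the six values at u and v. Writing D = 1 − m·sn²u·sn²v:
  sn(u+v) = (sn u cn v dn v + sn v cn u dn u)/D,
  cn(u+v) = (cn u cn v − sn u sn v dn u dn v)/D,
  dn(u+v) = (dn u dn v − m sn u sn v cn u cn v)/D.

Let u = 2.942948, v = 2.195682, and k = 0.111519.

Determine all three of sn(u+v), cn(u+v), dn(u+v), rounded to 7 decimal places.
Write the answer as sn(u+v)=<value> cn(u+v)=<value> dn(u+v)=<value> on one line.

sn(u+v)=-0.9174958 cn(u+v)=0.3977455 dn(u+v)=0.9947517

sn u = 0.2069559843704059, cn u = -0.9783502545271179, dn u = 0.9997336323003745
sn v = 0.815875167138005, cn v = -0.5782280792624415, dn v = 0.9958522097826985
m = k² = 0.012436487361
D = 1 − m·sn²u·sn²v = 0.9996454306915978
sn(u+v) = (sn u·cn v·dn v + sn v·cn u·dn u)/D = -0.9171704641880689/0.9996454306915978 = -0.9174957800322569
cn(u+v) = (cn u·cn v − sn u·sn v·dn u·dn v)/D = 0.3976044852911399/0.9996454306915978 = 0.3977455136428323
dn(u+v) = (dn u·dn v − m·sn u·sn v·cn u·cn v)/D = 0.9943990111043127/0.9996454306915978 = 0.9947517195335396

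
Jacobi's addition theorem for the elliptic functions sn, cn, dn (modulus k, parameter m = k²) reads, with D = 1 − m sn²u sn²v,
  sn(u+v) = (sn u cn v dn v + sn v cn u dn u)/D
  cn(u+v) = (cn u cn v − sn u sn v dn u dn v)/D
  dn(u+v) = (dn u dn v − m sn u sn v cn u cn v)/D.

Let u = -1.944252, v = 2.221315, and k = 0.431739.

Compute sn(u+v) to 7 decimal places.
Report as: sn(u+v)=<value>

sn(u+v)=0.2729064

sn u = -0.9654721765193156, cn u = -0.2605061925694962, dn u = 0.9089835479424688
sn v = 0.8689755192661122, cn v = -0.4948550766802243, dn v = 0.9269557727334715
m = k² = 0.186398564121
D = 1 − m·sn²u·sn²v = 0.8687989921805622
sn(u+v) = (sn u·cn v·dn v + sn v·cn u·dn u)/D = 0.237100763765928/0.8687989921805622 = 0.2729063522171437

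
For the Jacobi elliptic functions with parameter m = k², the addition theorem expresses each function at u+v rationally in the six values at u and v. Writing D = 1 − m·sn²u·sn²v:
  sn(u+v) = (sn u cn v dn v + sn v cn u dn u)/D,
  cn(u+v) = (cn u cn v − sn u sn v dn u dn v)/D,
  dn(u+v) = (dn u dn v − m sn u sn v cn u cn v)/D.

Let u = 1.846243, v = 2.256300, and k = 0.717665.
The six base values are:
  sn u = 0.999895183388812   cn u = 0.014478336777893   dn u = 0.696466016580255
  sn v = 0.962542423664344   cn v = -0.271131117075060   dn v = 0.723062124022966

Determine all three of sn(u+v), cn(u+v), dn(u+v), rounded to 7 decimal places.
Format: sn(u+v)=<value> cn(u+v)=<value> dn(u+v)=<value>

sn(u+v)=-0.3563041 cn(u+v)=-0.9343701 dn(u+v)=0.9667543

m = k² = 0.515043052225
D = 1 − m·sn²u·sn²v = 0.5229188629792762
sn(u+v) = (sn u·cn v·dn v + sn v·cn u·dn u)/D = -0.1863181329452803/0.5229188629792762 = -0.3563040963635391
cn(u+v) = (cn u·cn v − sn u·sn v·dn u·dn v)/D = -0.4885997243095046/0.5229188629792762 = -0.9343700503090635
dn(u+v) = (dn u·dn v − m·sn u·sn v·cn u·cn v)/D = 0.5055340766885055/0.5229188629792762 = 0.9667543331833112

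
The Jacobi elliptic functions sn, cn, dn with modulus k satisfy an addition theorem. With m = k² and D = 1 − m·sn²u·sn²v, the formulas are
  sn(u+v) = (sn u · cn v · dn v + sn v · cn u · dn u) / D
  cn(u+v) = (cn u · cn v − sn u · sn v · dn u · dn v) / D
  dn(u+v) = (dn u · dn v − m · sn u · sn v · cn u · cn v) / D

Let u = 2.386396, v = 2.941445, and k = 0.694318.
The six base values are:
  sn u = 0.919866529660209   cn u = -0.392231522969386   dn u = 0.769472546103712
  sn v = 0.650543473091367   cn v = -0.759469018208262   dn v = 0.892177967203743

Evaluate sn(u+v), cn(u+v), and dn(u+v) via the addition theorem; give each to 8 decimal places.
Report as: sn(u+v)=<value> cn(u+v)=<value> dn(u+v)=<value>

sn(u+v)=-0.99064158 cn(u+v)=-0.13648907 dn(u+v)=0.72588103

m = k² = 0.482077485124
D = 1 − m·sn²u·sn²v = 0.8273688632280845
sn(u+v) = (sn u·cn v·dn v + sn v·cn u·dn u)/D = -0.8196259947826727/0.8273688632280845 = -0.990641576218856
cn(u+v) = (cn u·cn v − sn u·sn v·dn u·dn v)/D = -0.1129268104386505/0.8273688632280845 = -0.1364890745320681
dn(u+v) = (dn u·dn v − m·sn u·sn v·cn u·cn v)/D = 0.6005713601064698/0.8273688632280845 = 0.7258810269500166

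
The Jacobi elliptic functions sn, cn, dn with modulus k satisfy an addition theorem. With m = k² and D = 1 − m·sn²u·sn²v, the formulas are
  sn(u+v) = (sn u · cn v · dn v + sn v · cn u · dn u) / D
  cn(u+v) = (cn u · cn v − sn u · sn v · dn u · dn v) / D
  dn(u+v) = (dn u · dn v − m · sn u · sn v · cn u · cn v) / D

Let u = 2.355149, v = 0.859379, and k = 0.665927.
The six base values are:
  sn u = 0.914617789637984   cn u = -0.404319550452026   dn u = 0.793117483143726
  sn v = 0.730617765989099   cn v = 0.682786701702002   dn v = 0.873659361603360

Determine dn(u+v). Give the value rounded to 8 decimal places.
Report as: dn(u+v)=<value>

m = k² = 0.443458769329
D = 1 − m·sn²u·sn²v = 0.8019782049658463
dn(u+v) = (dn u·dn v − m·sn u·sn v·cn u·cn v)/D = 0.7747219753610939/0.8019782049658463 = 0.9660137526980386

dn(u+v)=0.96601375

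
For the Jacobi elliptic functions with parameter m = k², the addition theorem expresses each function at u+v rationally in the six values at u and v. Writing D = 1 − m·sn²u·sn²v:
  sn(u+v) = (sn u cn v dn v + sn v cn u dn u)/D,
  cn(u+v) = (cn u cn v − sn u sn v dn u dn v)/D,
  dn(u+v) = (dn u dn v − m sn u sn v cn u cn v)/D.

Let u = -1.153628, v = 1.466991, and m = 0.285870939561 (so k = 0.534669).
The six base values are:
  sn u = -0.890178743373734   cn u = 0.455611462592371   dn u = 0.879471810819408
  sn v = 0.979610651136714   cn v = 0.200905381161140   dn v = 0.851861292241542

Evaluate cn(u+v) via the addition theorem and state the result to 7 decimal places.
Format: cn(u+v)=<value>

cn(u+v)=0.9517439

m = k² = 0.285870939561
D = 1 − m·sn²u·sn²v = 0.7826140632310035
cn(u+v) = (cn u·cn v − sn u·sn v·dn u·dn v)/D = 0.7448481352839724/0.7826140632310035 = 0.9517438674803321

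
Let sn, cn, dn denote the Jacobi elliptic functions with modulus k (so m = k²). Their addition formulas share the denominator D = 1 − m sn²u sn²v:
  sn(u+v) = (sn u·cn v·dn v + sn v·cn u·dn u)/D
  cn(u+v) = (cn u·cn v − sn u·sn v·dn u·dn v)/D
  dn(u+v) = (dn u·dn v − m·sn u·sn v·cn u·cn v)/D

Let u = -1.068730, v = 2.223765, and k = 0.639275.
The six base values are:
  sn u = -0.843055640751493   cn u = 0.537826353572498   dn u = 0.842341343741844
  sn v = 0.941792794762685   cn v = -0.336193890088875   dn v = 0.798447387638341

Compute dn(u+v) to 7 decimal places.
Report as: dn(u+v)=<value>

m = k² = 0.408672525625
D = 1 − m·sn²u·sn²v = 0.7423686875703562
dn(u+v) = (dn u·dn v − m·sn u·sn v·cn u·cn v)/D = 0.6138948602670107/0.7423686875703562 = 0.826940670512629

dn(u+v)=0.8269407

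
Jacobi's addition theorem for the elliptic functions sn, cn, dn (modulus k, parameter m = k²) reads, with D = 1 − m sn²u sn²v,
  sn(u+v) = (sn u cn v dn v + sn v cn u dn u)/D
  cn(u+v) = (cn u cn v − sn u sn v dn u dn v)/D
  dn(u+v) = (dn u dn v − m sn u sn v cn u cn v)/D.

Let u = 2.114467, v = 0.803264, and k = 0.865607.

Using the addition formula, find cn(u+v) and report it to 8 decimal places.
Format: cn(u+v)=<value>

cn(u+v)=-0.39792120

sn u = 0.9997917239580887, cn u = 0.02040854489945333, dn u = 0.501035528989863
sn v = 0.679517801282874, cn v = 0.7336590200765534, dn v = 0.8087188708718491
m = k² = 0.749275478449
D = 1 − m·sn²u·sn²v = 0.6541703131985688
cn(u+v) = (cn u·cn v − sn u·sn v·dn u·dn v)/D = -0.2603082384606452/0.6541703131985688 = -0.3979212037120224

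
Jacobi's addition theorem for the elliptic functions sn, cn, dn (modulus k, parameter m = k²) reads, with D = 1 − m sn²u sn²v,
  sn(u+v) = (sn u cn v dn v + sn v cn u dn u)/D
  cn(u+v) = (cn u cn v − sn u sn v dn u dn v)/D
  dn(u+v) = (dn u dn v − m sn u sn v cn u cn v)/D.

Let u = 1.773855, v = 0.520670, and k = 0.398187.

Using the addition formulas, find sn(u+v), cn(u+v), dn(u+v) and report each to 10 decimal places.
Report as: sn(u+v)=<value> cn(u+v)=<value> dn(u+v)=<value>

sn(u+v)=0.8211406125 cn(u+v)=-0.5707259364 dn(u+v)=0.9450355775

sn u = 0.9923862793220748, cn u = -0.1231644129336432, dn u = 0.9186143242447475
sn v = 0.4943987478190366, cn v = 0.8692352260205339, dn v = 0.98043097590768
m = k² = 0.158552886969
D = 1 − m·sn²u·sn²v = 0.9618327929698228
sn(u+v) = (sn u·cn v·dn v + sn v·cn u·dn u)/D = 0.7897999687824605/0.9618327929698228 = 0.8211406125422469
cn(u+v) = (cn u·cn v − sn u·sn v·dn u·dn v)/D = -0.548942921389241/0.9618327929698228 = -0.5707259363597764
dn(u+v) = (dn u·dn v − m·sn u·sn v·cn u·cn v)/D = 0.908966208977749/0.9618327929698228 = 0.9450355775156727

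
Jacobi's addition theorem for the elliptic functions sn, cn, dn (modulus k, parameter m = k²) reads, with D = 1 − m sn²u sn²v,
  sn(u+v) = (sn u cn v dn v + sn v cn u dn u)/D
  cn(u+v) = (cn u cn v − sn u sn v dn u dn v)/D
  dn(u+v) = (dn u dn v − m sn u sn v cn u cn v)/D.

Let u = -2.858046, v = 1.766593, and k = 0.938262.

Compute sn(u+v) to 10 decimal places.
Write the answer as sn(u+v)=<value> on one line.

sn u = -0.9917669059374206, cn u = -0.1280562543857793, dn u = 0.3661973758998129
sn v = 0.9634174977835958, cn v = 0.268005083840578, dn v = 0.4276634669729082
m = k² = 0.880335580644
D = 1 − m·sn²u·sn²v = 0.1962952420480098
sn(u+v) = (sn u·cn v·dn v + sn v·cn u·dn u)/D = -0.1588507085779408/0.1962952420480098 = -0.8092438049980304

sn(u+v)=-0.8092438050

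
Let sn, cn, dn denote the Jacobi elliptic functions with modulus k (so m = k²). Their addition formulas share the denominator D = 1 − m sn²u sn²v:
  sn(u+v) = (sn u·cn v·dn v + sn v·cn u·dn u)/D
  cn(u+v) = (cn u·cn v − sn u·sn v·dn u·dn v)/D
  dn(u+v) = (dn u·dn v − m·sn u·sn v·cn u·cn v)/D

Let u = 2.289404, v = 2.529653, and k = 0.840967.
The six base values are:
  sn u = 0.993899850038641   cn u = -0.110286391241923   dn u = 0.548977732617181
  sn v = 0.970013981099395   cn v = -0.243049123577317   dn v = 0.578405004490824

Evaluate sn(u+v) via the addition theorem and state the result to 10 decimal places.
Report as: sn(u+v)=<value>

sn(u+v)=-0.5791761706

m = k² = 0.707225495089
D = 1 − m·sn²u·sn²v = 0.3426462476178581
sn(u+v) = (sn u·cn v·dn v + sn v·cn u·dn u)/D = -0.1984525415680454/0.3426462476178581 = -0.5791761706066396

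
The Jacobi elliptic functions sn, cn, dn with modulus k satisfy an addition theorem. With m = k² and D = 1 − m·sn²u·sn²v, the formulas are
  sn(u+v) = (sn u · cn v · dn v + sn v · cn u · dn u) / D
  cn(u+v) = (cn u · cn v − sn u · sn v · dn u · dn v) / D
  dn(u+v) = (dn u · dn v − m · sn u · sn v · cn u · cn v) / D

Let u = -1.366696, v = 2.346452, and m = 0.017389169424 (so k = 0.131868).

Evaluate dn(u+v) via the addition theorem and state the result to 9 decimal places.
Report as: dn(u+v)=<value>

sn u = -0.9782013510153093, cn u = 0.2076586547000235, dn u = 0.9916454448905645
sn v = 0.722622168166951, cn v = -0.6912432293149024, dn v = 0.9954494838295719
m = k² = 0.017389169424
D = 1 − m·sn²u·sn²v = 0.9913112376986307
dn(u+v) = (dn u·dn v − m·sn u·sn v·cn u·cn v)/D = 0.9853685370964515/0.9913112376986307 = 0.9940052121108045

dn(u+v)=0.994005212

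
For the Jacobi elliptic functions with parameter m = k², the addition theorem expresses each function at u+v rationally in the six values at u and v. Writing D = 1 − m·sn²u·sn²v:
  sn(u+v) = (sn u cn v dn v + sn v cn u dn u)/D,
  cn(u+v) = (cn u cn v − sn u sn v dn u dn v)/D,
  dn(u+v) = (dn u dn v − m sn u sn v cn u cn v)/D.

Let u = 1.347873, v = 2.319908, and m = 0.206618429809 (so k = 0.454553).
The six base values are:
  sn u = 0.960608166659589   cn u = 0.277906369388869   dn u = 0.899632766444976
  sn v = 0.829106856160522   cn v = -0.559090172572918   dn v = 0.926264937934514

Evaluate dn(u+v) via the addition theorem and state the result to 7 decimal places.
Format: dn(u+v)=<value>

dn(u+v)=0.9884118

m = k² = 0.206618429809
D = 1 − m·sn²u·sn²v = 0.8689362412694473
dn(u+v) = (dn u·dn v − m·sn u·sn v·cn u·cn v)/D = 0.8588668442919686/0.8689362412694473 = 0.9884118114779422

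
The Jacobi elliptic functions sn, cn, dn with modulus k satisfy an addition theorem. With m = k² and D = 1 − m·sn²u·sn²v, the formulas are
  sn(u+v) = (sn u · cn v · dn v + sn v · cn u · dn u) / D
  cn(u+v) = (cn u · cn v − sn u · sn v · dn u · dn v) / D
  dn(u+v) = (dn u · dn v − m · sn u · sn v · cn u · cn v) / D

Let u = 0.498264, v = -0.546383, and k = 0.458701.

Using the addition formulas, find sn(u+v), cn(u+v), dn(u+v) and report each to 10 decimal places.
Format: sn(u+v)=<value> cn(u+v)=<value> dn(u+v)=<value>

sn(u+v)=-0.0480965320 cn(u+v)=0.9988426921 dn(u+v)=0.9997566061

sn u = 0.4742790948740535, cn u = 0.8803745453870463, dn u = 0.9760486662547466
sn v = -0.5150000817763443, cn v = 0.8571901281339856, dn v = 0.971696912534766
m = k² = 0.210406607401
D = 1 − m·sn²u·sn²v = 0.9874471616961296
sn(u+v) = (sn u·cn v·dn v + sn v·cn u·dn u)/D = -0.04749278402562006/0.9874471616961296 = -0.04809653201498104
cn(u+v) = (cn u·cn v − sn u·sn v·dn u·dn v)/D = 0.9863043813180788/0.9874471616961296 = 0.9988426921233052
dn(u+v) = (dn u·dn v − m·sn u·sn v·cn u·cn v)/D = 0.9872068230417896/0.9874471616961296 = 0.9997566060608983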